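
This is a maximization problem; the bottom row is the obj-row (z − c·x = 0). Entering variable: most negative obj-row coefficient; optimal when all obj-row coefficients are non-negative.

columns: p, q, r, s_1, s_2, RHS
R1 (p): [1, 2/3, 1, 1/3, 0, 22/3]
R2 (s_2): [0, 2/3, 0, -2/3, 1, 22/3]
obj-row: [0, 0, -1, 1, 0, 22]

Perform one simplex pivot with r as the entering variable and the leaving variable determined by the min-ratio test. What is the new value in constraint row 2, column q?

Ratio test on column r — row 1: (22/3)/1 = 22/3; row 2: entry 0 ≤ 0. Minimum is 22/3 at row 1 (p leaves); pivot element 1.
Divide row 1 by 1; eliminate column r from the other rows.
Row 2 update in column q: 2/3 − 0·(2/3) = 2/3.

2/3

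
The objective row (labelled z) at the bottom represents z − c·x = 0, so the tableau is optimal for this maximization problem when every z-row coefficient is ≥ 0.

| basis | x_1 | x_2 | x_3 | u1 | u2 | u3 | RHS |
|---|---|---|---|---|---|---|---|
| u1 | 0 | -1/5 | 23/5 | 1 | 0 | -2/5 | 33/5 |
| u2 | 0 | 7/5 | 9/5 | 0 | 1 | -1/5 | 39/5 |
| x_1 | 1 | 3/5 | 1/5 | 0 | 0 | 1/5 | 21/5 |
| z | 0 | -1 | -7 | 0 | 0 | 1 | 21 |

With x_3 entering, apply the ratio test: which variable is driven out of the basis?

u1

Column x_3 entries and ratios — u1: (33/5)/(23/5) = 33/23; u2: (39/5)/(9/5) = 13/3; x_1: (21/5)/(1/5) = 21.
Smallest ratio is 33/23 in the row of u1, so u1 leaves.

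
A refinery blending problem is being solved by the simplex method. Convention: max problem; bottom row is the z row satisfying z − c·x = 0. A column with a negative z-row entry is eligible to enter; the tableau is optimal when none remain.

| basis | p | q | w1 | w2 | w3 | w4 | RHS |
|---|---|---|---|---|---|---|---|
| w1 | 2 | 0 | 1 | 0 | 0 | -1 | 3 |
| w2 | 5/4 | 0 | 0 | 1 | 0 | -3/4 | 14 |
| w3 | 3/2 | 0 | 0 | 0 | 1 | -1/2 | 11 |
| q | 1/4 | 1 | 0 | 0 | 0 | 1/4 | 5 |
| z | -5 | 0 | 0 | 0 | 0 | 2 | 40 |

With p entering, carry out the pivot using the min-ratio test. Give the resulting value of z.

Ratio test on column p — row 1: 3/2 = 3/2; row 2: 14/(5/4) = 56/5; row 3: 11/(3/2) = 22/3; row 4: 5/(1/4) = 20. Minimum is 3/2 at row 1 (w1 leaves); pivot element 2.
Pivot on row 1; the z-row RHS becomes 40 − (-5)·(3/2) = 95/2.

95/2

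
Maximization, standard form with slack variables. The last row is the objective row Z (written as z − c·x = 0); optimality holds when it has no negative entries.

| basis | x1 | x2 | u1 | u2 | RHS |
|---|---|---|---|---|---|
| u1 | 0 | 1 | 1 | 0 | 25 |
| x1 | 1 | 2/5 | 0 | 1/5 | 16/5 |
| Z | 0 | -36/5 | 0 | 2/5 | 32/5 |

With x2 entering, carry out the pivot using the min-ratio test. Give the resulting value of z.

64

Ratio test on column x2 — row 1: 25/1 = 25; row 2: (16/5)/(2/5) = 8. Minimum is 8 at row 2 (x1 leaves); pivot element 2/5.
Pivot on row 2; the Z-row RHS becomes 32/5 − (-36/5)·8 = 64.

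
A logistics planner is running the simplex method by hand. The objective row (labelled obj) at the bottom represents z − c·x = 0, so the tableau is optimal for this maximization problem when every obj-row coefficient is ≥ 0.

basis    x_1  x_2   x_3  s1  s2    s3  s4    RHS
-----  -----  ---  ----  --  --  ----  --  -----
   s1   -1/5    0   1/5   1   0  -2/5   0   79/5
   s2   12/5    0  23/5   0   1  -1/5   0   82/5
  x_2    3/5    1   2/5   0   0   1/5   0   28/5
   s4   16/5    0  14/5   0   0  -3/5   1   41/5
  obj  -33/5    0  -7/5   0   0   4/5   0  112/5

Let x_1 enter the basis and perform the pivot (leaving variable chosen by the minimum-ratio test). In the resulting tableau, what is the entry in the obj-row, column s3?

Ratio test on column x_1 — row 1: entry -1/5 ≤ 0; row 2: (82/5)/(12/5) = 41/6; row 3: (28/5)/(3/5) = 28/3; row 4: (41/5)/(16/5) = 41/16. Minimum is 41/16 at row 4 (s4 leaves); pivot element 16/5.
Divide row 4 by 16/5; eliminate column x_1 from the other rows.
obj-row update in column s3: 4/5 − (-33/5)·(-3/16) = -7/16.

-7/16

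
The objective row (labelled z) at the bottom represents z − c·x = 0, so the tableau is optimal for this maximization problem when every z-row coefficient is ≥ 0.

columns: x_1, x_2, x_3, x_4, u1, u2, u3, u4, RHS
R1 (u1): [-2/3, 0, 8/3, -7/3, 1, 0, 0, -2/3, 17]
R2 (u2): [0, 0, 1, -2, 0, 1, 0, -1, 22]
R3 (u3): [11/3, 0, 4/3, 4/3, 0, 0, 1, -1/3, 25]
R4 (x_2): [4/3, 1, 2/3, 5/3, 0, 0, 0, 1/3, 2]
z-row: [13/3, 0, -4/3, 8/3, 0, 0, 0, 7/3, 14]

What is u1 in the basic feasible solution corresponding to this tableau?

u1 is basic (row 1); its value is the RHS of that row, 17.

17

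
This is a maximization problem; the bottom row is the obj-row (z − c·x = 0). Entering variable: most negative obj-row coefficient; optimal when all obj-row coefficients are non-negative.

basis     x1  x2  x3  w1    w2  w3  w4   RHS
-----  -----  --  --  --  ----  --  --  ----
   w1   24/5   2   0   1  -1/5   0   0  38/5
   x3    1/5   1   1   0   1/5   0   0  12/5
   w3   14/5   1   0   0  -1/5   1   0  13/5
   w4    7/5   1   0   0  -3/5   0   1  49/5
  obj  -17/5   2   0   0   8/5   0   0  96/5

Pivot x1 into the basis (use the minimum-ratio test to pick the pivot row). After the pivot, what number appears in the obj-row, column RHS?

313/14

Ratio test on column x1 — row 1: (38/5)/(24/5) = 19/12; row 2: (12/5)/(1/5) = 12; row 3: (13/5)/(14/5) = 13/14; row 4: (49/5)/(7/5) = 7. Minimum is 13/14 at row 3 (w3 leaves); pivot element 14/5.
Divide row 3 by 14/5; eliminate column x1 from the other rows.
obj-row update in column RHS: 96/5 − (-17/5)·(13/14) = 313/14.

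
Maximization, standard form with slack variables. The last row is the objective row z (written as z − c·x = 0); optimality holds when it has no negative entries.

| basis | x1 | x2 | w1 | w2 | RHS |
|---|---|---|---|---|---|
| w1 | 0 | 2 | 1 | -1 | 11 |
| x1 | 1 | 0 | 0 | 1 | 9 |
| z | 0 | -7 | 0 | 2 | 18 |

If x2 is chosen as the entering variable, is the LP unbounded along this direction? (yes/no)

Column x2 has positive entries in row(s) 1, so the ratio test bounds it — not unbounded.

no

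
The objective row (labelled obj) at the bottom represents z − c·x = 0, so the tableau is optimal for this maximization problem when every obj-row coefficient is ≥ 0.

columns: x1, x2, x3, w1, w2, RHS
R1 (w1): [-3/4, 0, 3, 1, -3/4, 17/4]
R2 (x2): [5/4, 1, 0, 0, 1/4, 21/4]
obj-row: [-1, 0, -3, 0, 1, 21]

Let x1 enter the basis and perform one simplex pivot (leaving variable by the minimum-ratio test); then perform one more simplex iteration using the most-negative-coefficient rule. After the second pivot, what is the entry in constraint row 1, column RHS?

Ratio test on column x1 — row 1: entry -3/4 ≤ 0; row 2: (21/4)/(5/4) = 21/5. Minimum is 21/5 at row 2 (x2 leaves); pivot element 5/4.
Divide row 2 by 5/4; eliminate column x1 from the other rows.
Second iteration: most negative obj-row entry is -3 in column x3, so x3 enters.
Ratio test on column x3 — row 1: (37/5)/3 = 37/15; row 2: entry 0 ≤ 0. Minimum is 37/15 at row 1 (w1 leaves); pivot element 3.
Divide row 1 by 3; eliminate column x3 from the other rows.
After both pivots, the entry at constraint row 1, column RHS is 37/15.

37/15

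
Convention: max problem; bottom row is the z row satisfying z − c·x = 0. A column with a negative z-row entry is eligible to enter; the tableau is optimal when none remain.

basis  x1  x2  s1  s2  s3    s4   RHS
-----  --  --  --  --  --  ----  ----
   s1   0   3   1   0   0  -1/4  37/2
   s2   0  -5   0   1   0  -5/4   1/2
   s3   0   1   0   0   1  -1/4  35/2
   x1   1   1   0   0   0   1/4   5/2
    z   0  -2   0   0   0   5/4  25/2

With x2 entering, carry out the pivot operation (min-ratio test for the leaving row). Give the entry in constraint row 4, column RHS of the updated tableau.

Ratio test on column x2 — row 1: (37/2)/3 = 37/6; row 2: entry -5 ≤ 0; row 3: (35/2)/1 = 35/2; row 4: (5/2)/1 = 5/2. Minimum is 5/2 at row 4 (x1 leaves); pivot element 1.
Divide row 4 by 1; eliminate column x2 from the other rows.
In the new row 4, the RHS entry is the old entry divided by the pivot: (5/2)/1 = 5/2.

5/2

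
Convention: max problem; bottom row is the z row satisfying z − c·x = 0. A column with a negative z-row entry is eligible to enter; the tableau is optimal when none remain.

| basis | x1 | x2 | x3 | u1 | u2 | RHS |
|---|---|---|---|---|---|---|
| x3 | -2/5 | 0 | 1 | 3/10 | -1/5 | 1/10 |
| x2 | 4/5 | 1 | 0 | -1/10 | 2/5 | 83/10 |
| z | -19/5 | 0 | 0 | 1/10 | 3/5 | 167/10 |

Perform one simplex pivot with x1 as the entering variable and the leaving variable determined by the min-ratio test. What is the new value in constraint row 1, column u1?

Ratio test on column x1 — row 1: entry -2/5 ≤ 0; row 2: (83/10)/(4/5) = 83/8. Minimum is 83/8 at row 2 (x2 leaves); pivot element 4/5.
Divide row 2 by 4/5; eliminate column x1 from the other rows.
Row 1 update in column u1: 3/10 − (-2/5)·(-1/8) = 1/4.

1/4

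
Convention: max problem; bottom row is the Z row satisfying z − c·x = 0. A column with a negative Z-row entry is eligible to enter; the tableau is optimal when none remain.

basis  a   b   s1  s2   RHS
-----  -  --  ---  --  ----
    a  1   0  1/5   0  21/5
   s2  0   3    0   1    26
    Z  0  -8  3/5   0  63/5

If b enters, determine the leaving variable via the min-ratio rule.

Column b entries and ratios — a: 0 ≤ 0, skip; s2: 26/3 = 26/3.
Smallest ratio is 26/3 in the row of s2, so s2 leaves.

s2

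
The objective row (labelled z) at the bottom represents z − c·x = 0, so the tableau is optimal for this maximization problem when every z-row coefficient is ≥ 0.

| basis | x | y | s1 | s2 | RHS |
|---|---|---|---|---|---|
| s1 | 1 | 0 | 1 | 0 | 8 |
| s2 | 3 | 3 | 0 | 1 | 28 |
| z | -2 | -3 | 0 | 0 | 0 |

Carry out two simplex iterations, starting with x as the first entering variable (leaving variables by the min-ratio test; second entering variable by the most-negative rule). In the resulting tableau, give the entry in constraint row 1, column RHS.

Ratio test on column x — row 1: 8/1 = 8; row 2: 28/3 = 28/3. Minimum is 8 at row 1 (s1 leaves); pivot element 1.
Divide row 1 by 1; eliminate column x from the other rows.
Second iteration: most negative z-row entry is -3 in column y, so y enters.
Ratio test on column y — row 1: entry 0 ≤ 0; row 2: 4/3 = 4/3. Minimum is 4/3 at row 2 (s2 leaves); pivot element 3.
Divide row 2 by 3; eliminate column y from the other rows.
After both pivots, the entry at constraint row 1, column RHS is 8.

8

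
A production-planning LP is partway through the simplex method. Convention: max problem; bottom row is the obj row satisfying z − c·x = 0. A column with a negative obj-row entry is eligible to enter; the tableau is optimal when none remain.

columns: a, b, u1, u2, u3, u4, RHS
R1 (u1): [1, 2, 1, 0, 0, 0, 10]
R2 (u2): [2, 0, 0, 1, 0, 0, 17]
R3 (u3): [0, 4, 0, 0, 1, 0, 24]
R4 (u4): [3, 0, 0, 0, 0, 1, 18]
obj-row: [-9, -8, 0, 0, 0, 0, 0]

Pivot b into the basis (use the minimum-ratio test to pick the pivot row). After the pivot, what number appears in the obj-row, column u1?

4

Ratio test on column b — row 1: 10/2 = 5; row 2: entry 0 ≤ 0; row 3: 24/4 = 6; row 4: entry 0 ≤ 0. Minimum is 5 at row 1 (u1 leaves); pivot element 2.
Divide row 1 by 2; eliminate column b from the other rows.
obj-row update in column u1: 0 − (-8)·(1/2) = 4.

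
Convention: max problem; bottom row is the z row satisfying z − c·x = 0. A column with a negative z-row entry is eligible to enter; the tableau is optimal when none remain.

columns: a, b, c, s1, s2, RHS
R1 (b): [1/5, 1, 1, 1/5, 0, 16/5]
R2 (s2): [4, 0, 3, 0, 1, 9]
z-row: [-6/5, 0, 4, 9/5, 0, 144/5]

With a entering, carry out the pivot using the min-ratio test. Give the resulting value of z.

Ratio test on column a — row 1: (16/5)/(1/5) = 16; row 2: 9/4 = 9/4. Minimum is 9/4 at row 2 (s2 leaves); pivot element 4.
Pivot on row 2; the z-row RHS becomes 144/5 − (-6/5)·(9/4) = 63/2.

63/2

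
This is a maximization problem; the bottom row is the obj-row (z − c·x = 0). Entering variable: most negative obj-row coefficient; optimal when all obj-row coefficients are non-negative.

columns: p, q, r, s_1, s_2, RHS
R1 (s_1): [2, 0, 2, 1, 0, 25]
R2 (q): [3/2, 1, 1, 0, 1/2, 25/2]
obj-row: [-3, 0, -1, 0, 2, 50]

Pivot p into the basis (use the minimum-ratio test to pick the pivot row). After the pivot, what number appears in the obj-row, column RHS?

75

Ratio test on column p — row 1: 25/2 = 25/2; row 2: (25/2)/(3/2) = 25/3. Minimum is 25/3 at row 2 (q leaves); pivot element 3/2.
Divide row 2 by 3/2; eliminate column p from the other rows.
obj-row update in column RHS: 50 − (-3)·(25/3) = 75.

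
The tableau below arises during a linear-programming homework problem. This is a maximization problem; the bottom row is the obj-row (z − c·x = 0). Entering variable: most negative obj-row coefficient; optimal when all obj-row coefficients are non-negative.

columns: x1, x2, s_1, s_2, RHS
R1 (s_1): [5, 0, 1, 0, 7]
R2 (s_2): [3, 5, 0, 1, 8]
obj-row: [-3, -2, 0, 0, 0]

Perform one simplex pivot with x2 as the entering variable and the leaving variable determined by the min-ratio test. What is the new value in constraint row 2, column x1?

Ratio test on column x2 — row 1: entry 0 ≤ 0; row 2: 8/5 = 8/5. Minimum is 8/5 at row 2 (s_2 leaves); pivot element 5.
Divide row 2 by 5; eliminate column x2 from the other rows.
In the new row 2, the x1 entry is the old entry divided by the pivot: 3/5 = 3/5.

3/5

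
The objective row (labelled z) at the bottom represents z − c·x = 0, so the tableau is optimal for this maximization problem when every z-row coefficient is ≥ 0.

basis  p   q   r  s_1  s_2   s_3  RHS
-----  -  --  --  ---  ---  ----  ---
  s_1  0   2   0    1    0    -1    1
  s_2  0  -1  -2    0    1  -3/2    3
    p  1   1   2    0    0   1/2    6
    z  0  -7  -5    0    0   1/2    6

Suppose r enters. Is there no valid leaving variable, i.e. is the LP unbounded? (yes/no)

Column r has positive entries in row(s) 3, so the ratio test bounds it — not unbounded.

no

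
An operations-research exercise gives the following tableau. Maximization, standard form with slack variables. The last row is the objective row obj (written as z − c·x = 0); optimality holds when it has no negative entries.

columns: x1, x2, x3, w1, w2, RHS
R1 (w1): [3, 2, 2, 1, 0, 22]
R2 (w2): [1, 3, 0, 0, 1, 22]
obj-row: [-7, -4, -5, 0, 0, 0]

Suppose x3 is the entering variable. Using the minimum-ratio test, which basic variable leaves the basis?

Column x3 entries and ratios — w1: 22/2 = 11; w2: 0 ≤ 0, skip.
Smallest ratio is 11 in the row of w1, so w1 leaves.

w1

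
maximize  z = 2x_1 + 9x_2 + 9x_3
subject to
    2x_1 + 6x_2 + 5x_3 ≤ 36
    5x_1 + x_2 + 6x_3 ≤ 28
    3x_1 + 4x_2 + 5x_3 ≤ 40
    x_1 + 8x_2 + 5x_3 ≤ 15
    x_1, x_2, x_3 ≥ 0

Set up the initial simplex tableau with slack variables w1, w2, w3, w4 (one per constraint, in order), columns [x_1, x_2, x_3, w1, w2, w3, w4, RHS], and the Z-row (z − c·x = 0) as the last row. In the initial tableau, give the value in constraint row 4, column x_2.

Constraint 4 has coefficient 8 on x_2.

8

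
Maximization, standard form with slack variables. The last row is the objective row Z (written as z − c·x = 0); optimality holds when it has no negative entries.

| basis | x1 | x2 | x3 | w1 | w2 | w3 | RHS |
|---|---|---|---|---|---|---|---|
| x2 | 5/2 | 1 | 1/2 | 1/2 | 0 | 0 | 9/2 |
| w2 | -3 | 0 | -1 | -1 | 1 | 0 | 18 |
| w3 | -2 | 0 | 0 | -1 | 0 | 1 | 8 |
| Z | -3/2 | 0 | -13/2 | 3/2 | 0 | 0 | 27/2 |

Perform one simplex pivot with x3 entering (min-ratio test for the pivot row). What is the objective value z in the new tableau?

Ratio test on column x3 — row 1: (9/2)/(1/2) = 9; row 2: entry -1 ≤ 0; row 3: entry 0 ≤ 0. Minimum is 9 at row 1 (x2 leaves); pivot element 1/2.
Pivot on row 1; the Z-row RHS becomes 27/2 − (-13/2)·9 = 72.

72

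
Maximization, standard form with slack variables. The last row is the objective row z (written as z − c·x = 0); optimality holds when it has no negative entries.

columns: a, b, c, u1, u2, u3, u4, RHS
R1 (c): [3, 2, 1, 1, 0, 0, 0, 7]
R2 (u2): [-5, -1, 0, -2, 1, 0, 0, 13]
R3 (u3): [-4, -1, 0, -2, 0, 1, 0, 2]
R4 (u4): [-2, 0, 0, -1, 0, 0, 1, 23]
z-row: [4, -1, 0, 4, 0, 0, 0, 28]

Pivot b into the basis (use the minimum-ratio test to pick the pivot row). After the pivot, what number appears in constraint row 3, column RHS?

Ratio test on column b — row 1: 7/2 = 7/2; row 2: entry -1 ≤ 0; row 3: entry -1 ≤ 0; row 4: entry 0 ≤ 0. Minimum is 7/2 at row 1 (c leaves); pivot element 2.
Divide row 1 by 2; eliminate column b from the other rows.
Row 3 update in column RHS: 2 − (-1)·(7/2) = 11/2.

11/2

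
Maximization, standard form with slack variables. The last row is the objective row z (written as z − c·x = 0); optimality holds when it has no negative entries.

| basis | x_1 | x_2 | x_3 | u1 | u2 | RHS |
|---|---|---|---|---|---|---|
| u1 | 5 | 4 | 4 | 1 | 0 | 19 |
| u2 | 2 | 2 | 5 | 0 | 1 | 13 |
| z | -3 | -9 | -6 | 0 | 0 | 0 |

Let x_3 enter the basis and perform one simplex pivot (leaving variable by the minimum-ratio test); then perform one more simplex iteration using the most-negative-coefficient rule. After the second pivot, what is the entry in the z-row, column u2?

Ratio test on column x_3 — row 1: 19/4 = 19/4; row 2: 13/5 = 13/5. Minimum is 13/5 at row 2 (u2 leaves); pivot element 5.
Divide row 2 by 5; eliminate column x_3 from the other rows.
Second iteration: most negative z-row entry is -33/5 in column x_2, so x_2 enters.
Ratio test on column x_2 — row 1: (43/5)/(12/5) = 43/12; row 2: (13/5)/(2/5) = 13/2. Minimum is 43/12 at row 1 (u1 leaves); pivot element 12/5.
Divide row 1 by 12/5; eliminate column x_2 from the other rows.
After both pivots, the entry at the z-row, column u2 is -1.

-1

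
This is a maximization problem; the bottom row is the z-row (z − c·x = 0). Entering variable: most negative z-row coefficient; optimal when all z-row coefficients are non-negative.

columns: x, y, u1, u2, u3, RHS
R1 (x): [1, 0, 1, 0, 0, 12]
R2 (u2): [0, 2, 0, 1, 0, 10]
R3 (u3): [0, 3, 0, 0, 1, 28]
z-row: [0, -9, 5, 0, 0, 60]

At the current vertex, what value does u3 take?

28

u3 is basic (row 3); its value is the RHS of that row, 28.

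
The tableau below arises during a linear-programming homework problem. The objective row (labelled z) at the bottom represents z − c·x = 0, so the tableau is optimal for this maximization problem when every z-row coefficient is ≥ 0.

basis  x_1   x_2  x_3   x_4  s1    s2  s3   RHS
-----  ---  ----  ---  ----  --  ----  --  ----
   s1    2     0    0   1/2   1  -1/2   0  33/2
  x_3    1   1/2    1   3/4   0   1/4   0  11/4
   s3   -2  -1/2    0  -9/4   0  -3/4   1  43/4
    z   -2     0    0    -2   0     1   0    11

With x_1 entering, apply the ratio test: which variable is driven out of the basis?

x_3

Column x_1 entries and ratios — s1: (33/2)/2 = 33/4; x_3: (11/4)/1 = 11/4; s3: -2 ≤ 0, skip.
Smallest ratio is 11/4 in the row of x_3, so x_3 leaves.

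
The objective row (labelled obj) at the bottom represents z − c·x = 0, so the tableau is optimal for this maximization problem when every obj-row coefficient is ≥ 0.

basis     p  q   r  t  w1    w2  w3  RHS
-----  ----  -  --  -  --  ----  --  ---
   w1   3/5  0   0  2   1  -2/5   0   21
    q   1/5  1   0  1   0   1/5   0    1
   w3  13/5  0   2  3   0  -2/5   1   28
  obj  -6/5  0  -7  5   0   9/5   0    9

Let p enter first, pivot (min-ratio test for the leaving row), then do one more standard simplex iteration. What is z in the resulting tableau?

135/2

Ratio test on column p — row 1: 21/(3/5) = 35; row 2: 1/(1/5) = 5; row 3: 28/(13/5) = 140/13. Minimum is 5 at row 2 (q leaves); pivot element 1/5.
Pivot on row 2; the obj-row RHS becomes 9 − (-6/5)·5 = 15.
Next entering variable (most negative obj-row entry -7): r.
Ratio test on column r — row 1: entry 0 ≤ 0; row 2: entry 0 ≤ 0; row 3: 15/2 = 15/2. Minimum is 15/2 at row 3 (w3 leaves); pivot element 2.
After the second pivot the obj-row RHS is 15 − (-7)·(15/2) = 135/2.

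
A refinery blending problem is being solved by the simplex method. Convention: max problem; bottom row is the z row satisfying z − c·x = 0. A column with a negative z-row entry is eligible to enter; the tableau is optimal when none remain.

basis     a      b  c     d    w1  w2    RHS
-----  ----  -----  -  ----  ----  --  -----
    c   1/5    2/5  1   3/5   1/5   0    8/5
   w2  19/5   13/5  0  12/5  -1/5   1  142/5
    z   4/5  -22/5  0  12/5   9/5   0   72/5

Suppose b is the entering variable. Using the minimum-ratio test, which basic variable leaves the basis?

Column b entries and ratios — c: (8/5)/(2/5) = 4; w2: (142/5)/(13/5) = 142/13.
Smallest ratio is 4 in the row of c, so c leaves.

c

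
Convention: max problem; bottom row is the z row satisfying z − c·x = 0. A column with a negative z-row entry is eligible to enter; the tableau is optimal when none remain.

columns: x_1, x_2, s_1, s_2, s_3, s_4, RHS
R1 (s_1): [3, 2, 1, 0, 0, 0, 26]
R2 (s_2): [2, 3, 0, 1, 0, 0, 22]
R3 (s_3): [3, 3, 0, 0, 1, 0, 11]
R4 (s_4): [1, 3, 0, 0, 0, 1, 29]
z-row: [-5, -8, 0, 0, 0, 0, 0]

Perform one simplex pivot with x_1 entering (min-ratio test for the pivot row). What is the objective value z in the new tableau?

55/3

Ratio test on column x_1 — row 1: 26/3 = 26/3; row 2: 22/2 = 11; row 3: 11/3 = 11/3; row 4: 29/1 = 29. Minimum is 11/3 at row 3 (s_3 leaves); pivot element 3.
Pivot on row 3; the z-row RHS becomes 0 − (-5)·(11/3) = 55/3.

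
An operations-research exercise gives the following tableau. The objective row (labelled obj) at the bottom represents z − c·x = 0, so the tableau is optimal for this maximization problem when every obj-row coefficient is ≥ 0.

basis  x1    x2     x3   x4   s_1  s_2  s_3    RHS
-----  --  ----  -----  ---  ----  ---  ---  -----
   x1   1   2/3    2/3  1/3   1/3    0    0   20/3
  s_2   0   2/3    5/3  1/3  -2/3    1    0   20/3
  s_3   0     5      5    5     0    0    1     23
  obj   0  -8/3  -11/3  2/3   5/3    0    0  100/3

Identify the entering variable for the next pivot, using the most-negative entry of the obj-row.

Negative obj-row entries: x2: -8/3, x3: -11/3.
The most negative is -11/3 in column x3, so x3 enters.

x3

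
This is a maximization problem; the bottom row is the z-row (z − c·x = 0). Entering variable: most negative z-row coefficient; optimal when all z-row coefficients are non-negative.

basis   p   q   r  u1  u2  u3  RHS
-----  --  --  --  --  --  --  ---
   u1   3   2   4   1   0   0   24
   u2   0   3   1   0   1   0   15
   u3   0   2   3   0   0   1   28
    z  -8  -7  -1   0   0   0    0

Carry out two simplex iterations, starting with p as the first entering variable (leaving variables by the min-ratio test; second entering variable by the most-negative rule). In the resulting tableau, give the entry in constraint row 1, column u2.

Ratio test on column p — row 1: 24/3 = 8; row 2: entry 0 ≤ 0; row 3: entry 0 ≤ 0. Minimum is 8 at row 1 (u1 leaves); pivot element 3.
Divide row 1 by 3; eliminate column p from the other rows.
Second iteration: most negative z-row entry is -5/3 in column q, so q enters.
Ratio test on column q — row 1: 8/(2/3) = 12; row 2: 15/3 = 5; row 3: 28/2 = 14. Minimum is 5 at row 2 (u2 leaves); pivot element 3.
Divide row 2 by 3; eliminate column q from the other rows.
After both pivots, the entry at constraint row 1, column u2 is -2/9.

-2/9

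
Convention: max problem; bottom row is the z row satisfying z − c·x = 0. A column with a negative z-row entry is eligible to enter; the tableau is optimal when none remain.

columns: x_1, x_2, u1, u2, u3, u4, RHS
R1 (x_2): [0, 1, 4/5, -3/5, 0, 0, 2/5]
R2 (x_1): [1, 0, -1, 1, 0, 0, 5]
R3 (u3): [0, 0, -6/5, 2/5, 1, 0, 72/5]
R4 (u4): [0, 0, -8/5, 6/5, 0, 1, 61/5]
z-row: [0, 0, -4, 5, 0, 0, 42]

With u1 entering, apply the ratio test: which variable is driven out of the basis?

Column u1 entries and ratios — x_2: (2/5)/(4/5) = 1/2; x_1: -1 ≤ 0, skip; u3: -6/5 ≤ 0, skip; u4: -8/5 ≤ 0, skip.
Smallest ratio is 1/2 in the row of x_2, so x_2 leaves.

x_2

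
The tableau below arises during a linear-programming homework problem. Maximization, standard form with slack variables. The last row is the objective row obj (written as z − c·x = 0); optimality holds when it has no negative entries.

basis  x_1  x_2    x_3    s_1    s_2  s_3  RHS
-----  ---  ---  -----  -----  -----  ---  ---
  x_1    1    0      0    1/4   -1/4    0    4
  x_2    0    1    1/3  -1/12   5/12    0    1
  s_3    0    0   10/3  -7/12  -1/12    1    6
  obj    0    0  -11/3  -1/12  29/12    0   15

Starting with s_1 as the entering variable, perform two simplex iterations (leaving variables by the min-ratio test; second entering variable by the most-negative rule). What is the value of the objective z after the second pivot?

166/5

Ratio test on column s_1 — row 1: 4/(1/4) = 16; row 2: entry -1/12 ≤ 0; row 3: entry -7/12 ≤ 0. Minimum is 16 at row 1 (x_1 leaves); pivot element 1/4.
Pivot on row 1; the obj-row RHS becomes 15 − (-1/12)·16 = 49/3.
Next entering variable (most negative obj-row entry -11/3): x_3.
Ratio test on column x_3 — row 1: entry 0 ≤ 0; row 2: (7/3)/(1/3) = 7; row 3: (46/3)/(10/3) = 23/5. Minimum is 23/5 at row 3 (s_3 leaves); pivot element 10/3.
After the second pivot the obj-row RHS is 49/3 − (-11/3)·(23/5) = 166/5.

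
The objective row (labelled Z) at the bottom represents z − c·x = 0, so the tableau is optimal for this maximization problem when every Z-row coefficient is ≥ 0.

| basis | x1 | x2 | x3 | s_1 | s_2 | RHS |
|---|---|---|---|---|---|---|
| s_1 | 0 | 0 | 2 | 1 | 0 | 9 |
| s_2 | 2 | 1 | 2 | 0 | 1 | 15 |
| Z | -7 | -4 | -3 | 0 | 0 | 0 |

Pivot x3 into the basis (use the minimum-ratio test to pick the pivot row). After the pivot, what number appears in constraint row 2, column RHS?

Ratio test on column x3 — row 1: 9/2 = 9/2; row 2: 15/2 = 15/2. Minimum is 9/2 at row 1 (s_1 leaves); pivot element 2.
Divide row 1 by 2; eliminate column x3 from the other rows.
Row 2 update in column RHS: 15 − 2·(9/2) = 6.

6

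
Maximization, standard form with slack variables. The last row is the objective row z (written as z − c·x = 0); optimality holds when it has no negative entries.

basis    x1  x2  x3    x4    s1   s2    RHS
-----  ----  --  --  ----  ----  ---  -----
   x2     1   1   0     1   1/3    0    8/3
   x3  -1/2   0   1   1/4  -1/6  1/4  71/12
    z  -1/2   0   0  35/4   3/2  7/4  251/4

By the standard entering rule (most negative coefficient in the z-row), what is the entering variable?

x1

Negative z-row entries: x1: -1/2.
The most negative is -1/2 in column x1, so x1 enters.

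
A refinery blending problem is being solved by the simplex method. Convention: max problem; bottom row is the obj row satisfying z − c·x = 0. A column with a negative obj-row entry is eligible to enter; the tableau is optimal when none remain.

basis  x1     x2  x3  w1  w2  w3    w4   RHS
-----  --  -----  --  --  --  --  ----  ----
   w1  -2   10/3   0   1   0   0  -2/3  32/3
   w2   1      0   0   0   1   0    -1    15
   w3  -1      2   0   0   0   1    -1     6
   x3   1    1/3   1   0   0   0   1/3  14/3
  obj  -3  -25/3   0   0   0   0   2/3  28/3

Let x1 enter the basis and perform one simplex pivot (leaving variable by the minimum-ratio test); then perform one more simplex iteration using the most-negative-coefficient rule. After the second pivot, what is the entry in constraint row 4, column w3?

Ratio test on column x1 — row 1: entry -2 ≤ 0; row 2: 15/1 = 15; row 3: entry -1 ≤ 0; row 4: (14/3)/1 = 14/3. Minimum is 14/3 at row 4 (x3 leaves); pivot element 1.
Divide row 4 by 1; eliminate column x1 from the other rows.
Second iteration: most negative obj-row entry is -22/3 in column x2, so x2 enters.
Ratio test on column x2 — row 1: 20/4 = 5; row 2: entry -1/3 ≤ 0; row 3: (32/3)/(7/3) = 32/7; row 4: (14/3)/(1/3) = 14. Minimum is 32/7 at row 3 (w3 leaves); pivot element 7/3.
Divide row 3 by 7/3; eliminate column x2 from the other rows.
After both pivots, the entry at constraint row 4, column w3 is -1/7.

-1/7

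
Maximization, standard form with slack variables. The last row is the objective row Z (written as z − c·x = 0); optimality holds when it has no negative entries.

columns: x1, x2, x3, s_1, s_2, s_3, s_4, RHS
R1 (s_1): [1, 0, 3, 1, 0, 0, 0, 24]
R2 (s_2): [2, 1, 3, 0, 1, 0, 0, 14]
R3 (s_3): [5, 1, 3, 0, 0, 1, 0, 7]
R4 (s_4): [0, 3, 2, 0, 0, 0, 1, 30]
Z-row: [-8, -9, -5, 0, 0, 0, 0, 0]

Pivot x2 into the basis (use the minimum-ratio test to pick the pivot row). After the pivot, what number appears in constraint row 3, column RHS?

7

Ratio test on column x2 — row 1: entry 0 ≤ 0; row 2: 14/1 = 14; row 3: 7/1 = 7; row 4: 30/3 = 10. Minimum is 7 at row 3 (s_3 leaves); pivot element 1.
Divide row 3 by 1; eliminate column x2 from the other rows.
In the new row 3, the RHS entry is the old entry divided by the pivot: 7/1 = 7.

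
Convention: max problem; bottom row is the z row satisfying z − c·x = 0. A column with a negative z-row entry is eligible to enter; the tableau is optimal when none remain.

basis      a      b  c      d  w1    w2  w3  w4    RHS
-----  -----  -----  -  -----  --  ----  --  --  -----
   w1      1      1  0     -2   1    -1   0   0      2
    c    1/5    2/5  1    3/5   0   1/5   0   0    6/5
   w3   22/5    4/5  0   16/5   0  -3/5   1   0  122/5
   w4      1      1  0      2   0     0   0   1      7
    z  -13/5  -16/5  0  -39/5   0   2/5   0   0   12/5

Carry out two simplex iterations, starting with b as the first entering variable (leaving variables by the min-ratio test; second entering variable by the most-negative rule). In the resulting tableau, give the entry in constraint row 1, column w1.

Ratio test on column b — row 1: 2/1 = 2; row 2: (6/5)/(2/5) = 3; row 3: (122/5)/(4/5) = 61/2; row 4: 7/1 = 7. Minimum is 2 at row 1 (w1 leaves); pivot element 1.
Divide row 1 by 1; eliminate column b from the other rows.
Second iteration: most negative z-row entry is -71/5 in column d, so d enters.
Ratio test on column d — row 1: entry -2 ≤ 0; row 2: (2/5)/(7/5) = 2/7; row 3: (114/5)/(24/5) = 19/4; row 4: 5/4 = 5/4. Minimum is 2/7 at row 2 (c leaves); pivot element 7/5.
Divide row 2 by 7/5; eliminate column d from the other rows.
After both pivots, the entry at constraint row 1, column w1 is 3/7.

3/7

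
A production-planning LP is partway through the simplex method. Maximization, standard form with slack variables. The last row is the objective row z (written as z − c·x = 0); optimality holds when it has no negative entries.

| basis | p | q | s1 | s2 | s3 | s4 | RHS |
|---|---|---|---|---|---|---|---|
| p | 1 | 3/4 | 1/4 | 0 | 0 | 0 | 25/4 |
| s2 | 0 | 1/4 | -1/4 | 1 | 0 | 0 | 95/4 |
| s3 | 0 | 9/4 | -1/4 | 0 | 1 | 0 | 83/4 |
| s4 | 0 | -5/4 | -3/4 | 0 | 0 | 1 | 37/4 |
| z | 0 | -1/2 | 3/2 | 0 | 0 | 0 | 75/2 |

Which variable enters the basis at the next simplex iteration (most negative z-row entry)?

q

Negative z-row entries: q: -1/2.
The most negative is -1/2 in column q, so q enters.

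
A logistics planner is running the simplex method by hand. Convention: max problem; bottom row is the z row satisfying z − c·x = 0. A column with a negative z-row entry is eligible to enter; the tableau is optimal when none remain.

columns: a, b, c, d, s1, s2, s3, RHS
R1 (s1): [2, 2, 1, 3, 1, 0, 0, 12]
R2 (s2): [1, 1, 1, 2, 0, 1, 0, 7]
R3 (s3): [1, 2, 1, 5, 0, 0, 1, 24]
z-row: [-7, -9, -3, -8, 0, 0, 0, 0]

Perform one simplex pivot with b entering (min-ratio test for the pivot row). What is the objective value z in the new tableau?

Ratio test on column b — row 1: 12/2 = 6; row 2: 7/1 = 7; row 3: 24/2 = 12. Minimum is 6 at row 1 (s1 leaves); pivot element 2.
Pivot on row 1; the z-row RHS becomes 0 − (-9)·6 = 54.

54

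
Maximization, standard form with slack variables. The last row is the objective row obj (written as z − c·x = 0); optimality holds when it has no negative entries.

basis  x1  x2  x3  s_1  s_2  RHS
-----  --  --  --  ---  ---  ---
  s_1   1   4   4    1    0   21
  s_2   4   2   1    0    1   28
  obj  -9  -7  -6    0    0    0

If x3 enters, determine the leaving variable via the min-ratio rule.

Column x3 entries and ratios — s_1: 21/4 = 21/4; s_2: 28/1 = 28.
Smallest ratio is 21/4 in the row of s_1, so s_1 leaves.

s_1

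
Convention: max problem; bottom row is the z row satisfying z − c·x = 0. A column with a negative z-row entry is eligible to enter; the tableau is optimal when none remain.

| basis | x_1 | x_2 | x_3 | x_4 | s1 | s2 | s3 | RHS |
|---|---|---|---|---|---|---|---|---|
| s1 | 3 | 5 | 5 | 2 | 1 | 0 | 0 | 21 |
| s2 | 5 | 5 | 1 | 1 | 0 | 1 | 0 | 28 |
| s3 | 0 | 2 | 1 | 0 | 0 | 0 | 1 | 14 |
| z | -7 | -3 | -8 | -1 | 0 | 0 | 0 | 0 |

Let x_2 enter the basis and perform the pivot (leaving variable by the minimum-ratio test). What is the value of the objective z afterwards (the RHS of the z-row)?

Ratio test on column x_2 — row 1: 21/5 = 21/5; row 2: 28/5 = 28/5; row 3: 14/2 = 7. Minimum is 21/5 at row 1 (s1 leaves); pivot element 5.
Pivot on row 1; the z-row RHS becomes 0 − (-3)·(21/5) = 63/5.

63/5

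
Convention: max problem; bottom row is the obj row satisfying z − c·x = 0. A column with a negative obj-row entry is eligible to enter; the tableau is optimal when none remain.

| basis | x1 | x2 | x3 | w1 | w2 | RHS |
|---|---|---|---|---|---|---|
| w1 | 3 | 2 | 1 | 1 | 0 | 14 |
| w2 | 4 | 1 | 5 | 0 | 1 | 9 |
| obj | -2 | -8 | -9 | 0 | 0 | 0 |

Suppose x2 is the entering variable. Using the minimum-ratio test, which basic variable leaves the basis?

w1

Column x2 entries and ratios — w1: 14/2 = 7; w2: 9/1 = 9.
Smallest ratio is 7 in the row of w1, so w1 leaves.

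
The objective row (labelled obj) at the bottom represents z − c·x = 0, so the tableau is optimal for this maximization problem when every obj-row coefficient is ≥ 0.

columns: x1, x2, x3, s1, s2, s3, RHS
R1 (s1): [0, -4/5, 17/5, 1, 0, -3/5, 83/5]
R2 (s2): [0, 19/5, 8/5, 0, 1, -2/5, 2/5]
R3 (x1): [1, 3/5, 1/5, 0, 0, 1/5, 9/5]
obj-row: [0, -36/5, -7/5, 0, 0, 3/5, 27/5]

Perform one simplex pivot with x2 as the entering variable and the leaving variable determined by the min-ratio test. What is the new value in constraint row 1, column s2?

Ratio test on column x2 — row 1: entry -4/5 ≤ 0; row 2: (2/5)/(19/5) = 2/19; row 3: (9/5)/(3/5) = 3. Minimum is 2/19 at row 2 (s2 leaves); pivot element 19/5.
Divide row 2 by 19/5; eliminate column x2 from the other rows.
Row 1 update in column s2: 0 − (-4/5)·(5/19) = 4/19.

4/19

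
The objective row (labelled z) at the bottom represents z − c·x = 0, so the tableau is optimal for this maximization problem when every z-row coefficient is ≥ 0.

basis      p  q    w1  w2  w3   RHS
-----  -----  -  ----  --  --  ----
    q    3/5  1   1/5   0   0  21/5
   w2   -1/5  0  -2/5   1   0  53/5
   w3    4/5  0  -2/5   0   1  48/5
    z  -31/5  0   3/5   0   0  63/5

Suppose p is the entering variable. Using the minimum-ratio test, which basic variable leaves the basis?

Column p entries and ratios — q: (21/5)/(3/5) = 7; w2: -1/5 ≤ 0, skip; w3: (48/5)/(4/5) = 12.
Smallest ratio is 7 in the row of q, so q leaves.

q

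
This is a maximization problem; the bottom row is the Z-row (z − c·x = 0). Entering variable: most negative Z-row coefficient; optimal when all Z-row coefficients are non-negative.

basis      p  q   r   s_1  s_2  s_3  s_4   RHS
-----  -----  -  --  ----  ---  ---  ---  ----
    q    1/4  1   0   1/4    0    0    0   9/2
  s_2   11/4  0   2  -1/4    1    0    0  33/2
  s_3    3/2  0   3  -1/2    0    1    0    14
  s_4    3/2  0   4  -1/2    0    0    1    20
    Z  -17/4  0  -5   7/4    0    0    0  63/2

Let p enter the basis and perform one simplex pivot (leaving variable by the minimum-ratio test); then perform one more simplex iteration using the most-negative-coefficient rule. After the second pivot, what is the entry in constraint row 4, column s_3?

Ratio test on column p — row 1: (9/2)/(1/4) = 18; row 2: (33/2)/(11/4) = 6; row 3: 14/(3/2) = 28/3; row 4: 20/(3/2) = 40/3. Minimum is 6 at row 2 (s_2 leaves); pivot element 11/4.
Divide row 2 by 11/4; eliminate column p from the other rows.
Second iteration: most negative Z-row entry is -21/11 in column r, so r enters.
Ratio test on column r — row 1: entry -2/11 ≤ 0; row 2: 6/(8/11) = 33/4; row 3: 5/(21/11) = 55/21; row 4: 11/(32/11) = 121/32. Minimum is 55/21 at row 3 (s_3 leaves); pivot element 21/11.
Divide row 3 by 21/11; eliminate column r from the other rows.
After both pivots, the entry at constraint row 4, column s_3 is -32/21.

-32/21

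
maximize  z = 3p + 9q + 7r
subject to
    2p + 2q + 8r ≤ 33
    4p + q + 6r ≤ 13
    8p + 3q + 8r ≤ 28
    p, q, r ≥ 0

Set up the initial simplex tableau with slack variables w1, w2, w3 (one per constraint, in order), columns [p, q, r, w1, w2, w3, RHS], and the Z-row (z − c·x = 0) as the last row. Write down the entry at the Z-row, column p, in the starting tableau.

-3

The Z-row carries the negated objective coefficients: the p entry is -3.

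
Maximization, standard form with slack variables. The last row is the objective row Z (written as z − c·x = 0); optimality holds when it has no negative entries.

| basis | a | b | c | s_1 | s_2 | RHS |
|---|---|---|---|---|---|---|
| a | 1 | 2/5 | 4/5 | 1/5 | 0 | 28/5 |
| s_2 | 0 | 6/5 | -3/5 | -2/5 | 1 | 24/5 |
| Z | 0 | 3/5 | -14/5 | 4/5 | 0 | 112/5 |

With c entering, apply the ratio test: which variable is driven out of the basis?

Column c entries and ratios — a: (28/5)/(4/5) = 7; s_2: -3/5 ≤ 0, skip.
Smallest ratio is 7 in the row of a, so a leaves.

a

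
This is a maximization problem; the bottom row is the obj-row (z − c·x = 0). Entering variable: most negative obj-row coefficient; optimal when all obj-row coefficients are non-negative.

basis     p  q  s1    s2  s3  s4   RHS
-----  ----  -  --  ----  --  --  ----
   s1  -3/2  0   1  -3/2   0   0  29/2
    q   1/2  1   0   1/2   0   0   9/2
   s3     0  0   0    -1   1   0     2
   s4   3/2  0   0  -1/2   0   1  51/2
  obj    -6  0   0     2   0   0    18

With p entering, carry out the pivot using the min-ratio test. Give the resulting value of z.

Ratio test on column p — row 1: entry -3/2 ≤ 0; row 2: (9/2)/(1/2) = 9; row 3: entry 0 ≤ 0; row 4: (51/2)/(3/2) = 17. Minimum is 9 at row 2 (q leaves); pivot element 1/2.
Pivot on row 2; the obj-row RHS becomes 18 − (-6)·9 = 72.

72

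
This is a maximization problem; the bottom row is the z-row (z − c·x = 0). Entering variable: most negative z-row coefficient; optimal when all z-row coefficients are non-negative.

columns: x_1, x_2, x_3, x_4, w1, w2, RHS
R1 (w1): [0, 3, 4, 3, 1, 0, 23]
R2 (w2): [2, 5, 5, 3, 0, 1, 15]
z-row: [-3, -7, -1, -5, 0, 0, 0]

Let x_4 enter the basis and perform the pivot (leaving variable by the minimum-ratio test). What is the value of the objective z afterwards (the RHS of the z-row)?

25

Ratio test on column x_4 — row 1: 23/3 = 23/3; row 2: 15/3 = 5. Minimum is 5 at row 2 (w2 leaves); pivot element 3.
Pivot on row 2; the z-row RHS becomes 0 − (-5)·5 = 25.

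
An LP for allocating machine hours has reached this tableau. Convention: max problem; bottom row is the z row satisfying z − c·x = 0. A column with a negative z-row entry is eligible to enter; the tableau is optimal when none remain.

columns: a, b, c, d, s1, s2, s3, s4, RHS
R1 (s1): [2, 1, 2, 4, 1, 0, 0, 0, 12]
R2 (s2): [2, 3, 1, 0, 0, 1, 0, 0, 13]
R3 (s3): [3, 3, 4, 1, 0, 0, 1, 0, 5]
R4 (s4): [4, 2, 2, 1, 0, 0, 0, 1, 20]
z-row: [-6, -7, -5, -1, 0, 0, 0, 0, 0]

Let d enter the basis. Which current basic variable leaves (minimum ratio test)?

Column d entries and ratios — s1: 12/4 = 3; s2: 0 ≤ 0, skip; s3: 5/1 = 5; s4: 20/1 = 20.
Smallest ratio is 3 in the row of s1, so s1 leaves.

s1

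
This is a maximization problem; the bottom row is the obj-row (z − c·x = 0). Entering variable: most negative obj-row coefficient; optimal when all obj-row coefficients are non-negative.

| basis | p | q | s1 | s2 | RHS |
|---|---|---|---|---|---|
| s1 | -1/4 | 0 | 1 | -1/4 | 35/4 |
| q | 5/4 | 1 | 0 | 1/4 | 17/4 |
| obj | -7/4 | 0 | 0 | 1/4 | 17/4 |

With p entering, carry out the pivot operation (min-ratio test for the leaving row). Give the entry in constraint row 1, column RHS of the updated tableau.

Ratio test on column p — row 1: entry -1/4 ≤ 0; row 2: (17/4)/(5/4) = 17/5. Minimum is 17/5 at row 2 (q leaves); pivot element 5/4.
Divide row 2 by 5/4; eliminate column p from the other rows.
Row 1 update in column RHS: 35/4 − (-1/4)·(17/5) = 48/5.

48/5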